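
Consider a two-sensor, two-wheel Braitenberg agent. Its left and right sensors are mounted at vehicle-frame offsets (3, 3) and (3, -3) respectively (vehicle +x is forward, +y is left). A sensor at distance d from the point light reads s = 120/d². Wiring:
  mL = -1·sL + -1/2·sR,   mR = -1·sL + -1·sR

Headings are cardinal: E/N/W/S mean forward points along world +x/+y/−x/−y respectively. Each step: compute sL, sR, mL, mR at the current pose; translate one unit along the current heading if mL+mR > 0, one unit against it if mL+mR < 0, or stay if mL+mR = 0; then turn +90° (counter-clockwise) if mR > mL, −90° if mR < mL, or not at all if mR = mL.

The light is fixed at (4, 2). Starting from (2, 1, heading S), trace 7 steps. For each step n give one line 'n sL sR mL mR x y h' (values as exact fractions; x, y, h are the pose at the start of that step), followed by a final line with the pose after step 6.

0 120/17 120/41 -5940/697 -6960/697 2 1 S
1 60/17 60/17 -90/17 -120/17 2 2 W
2 24/5 120/13 -612/65 -912/65 3 2 N
3 15 6 -18 -21 3 1 E
4 120/17 120/41 -5940/697 -6960/697 2 1 S
5 60/17 60/17 -90/17 -120/17 2 2 W
6 24/5 120/13 -612/65 -912/65 3 2 N
final 3 1 E

n=0: pose=(2,1,S); sL=120/17, sR=120/41; mL=-5940/697, mR=-6960/697; mL+mR=-12900/697 → advance -1; mR−mL=-60/41 → turn -1·90°
n=1: pose=(2,2,W); sL=60/17, sR=60/17; mL=-90/17, mR=-120/17; mL+mR=-210/17 → advance -1; mR−mL=-30/17 → turn -1·90°
n=2: pose=(3,2,N); sL=24/5, sR=120/13; mL=-612/65, mR=-912/65; mL+mR=-1524/65 → advance -1; mR−mL=-60/13 → turn -1·90°
n=3: pose=(3,1,E); sL=15, sR=6; mL=-18, mR=-21; mL+mR=-39 → advance -1; mR−mL=-3 → turn -1·90°
n=4: pose=(2,1,S); sL=120/17, sR=120/41; mL=-5940/697, mR=-6960/697; mL+mR=-12900/697 → advance -1; mR−mL=-60/41 → turn -1·90°
n=5: pose=(2,2,W); sL=60/17, sR=60/17; mL=-90/17, mR=-120/17; mL+mR=-210/17 → advance -1; mR−mL=-30/17 → turn -1·90°
n=6: pose=(3,2,N); sL=24/5, sR=120/13; mL=-612/65, mR=-912/65; mL+mR=-1524/65 → advance -1; mR−mL=-60/13 → turn -1·90°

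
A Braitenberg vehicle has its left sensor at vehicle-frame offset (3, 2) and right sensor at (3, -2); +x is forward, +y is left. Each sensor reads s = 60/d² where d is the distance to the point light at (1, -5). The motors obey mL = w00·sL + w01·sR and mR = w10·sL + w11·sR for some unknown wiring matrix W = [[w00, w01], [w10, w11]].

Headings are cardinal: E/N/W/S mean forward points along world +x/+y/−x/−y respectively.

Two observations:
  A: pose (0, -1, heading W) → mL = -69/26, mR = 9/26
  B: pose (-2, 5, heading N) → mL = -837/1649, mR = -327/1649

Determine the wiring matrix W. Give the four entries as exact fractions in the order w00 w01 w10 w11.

-1/2 -1 1/2 -1

obs A: pose=(0,-1,W) → sL=3, sR=15/13, mL=-69/26, mR=9/26
obs B: pose=(-2,5,N) → sL=30/97, sR=6/17, mL=-837/1649, mR=-327/1649
sensor matrix S = [[3, 15/13], [30/97, 6/17]]; det S = 15048/21437
solve [mL_A; mL_B] = S·[w00; w01] and [mR_A; mR_B] = S·[w10; w11]:
  w00 = -1/2, w01 = -1, w10 = 1/2, w11 = -1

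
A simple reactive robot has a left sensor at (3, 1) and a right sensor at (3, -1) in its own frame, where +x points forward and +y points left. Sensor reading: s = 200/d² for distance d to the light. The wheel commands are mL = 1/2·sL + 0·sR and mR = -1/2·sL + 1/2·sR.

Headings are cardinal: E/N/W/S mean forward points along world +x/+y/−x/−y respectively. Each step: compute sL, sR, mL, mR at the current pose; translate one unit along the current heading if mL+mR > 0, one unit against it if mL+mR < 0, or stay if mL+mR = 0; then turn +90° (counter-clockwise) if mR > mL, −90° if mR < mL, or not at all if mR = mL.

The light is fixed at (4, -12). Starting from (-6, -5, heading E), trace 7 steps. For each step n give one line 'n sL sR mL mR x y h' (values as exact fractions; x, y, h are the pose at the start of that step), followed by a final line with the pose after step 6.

0 200/113 40/17 100/113 560/1921 -6 -5 E
1 5/2 50/29 5/4 -45/116 -5 -5 S
2 200/169 200/193 100/169 -2400/32617 -5 -6 W
3 100/101 100/81 50/101 1000/8181 -6 -6 N
4 200/113 40/17 100/113 560/1921 -6 -5 E
5 5/2 50/29 5/4 -45/116 -5 -5 S
6 200/169 200/193 100/169 -2400/32617 -5 -6 W
final -6 -6 N

n=0: pose=(-6,-5,E); sL=200/113, sR=40/17; mL=100/113, mR=560/1921; mL+mR=20/17 → advance +1; mR−mL=-1140/1921 → turn -1·90°
n=1: pose=(-5,-5,S); sL=5/2, sR=50/29; mL=5/4, mR=-45/116; mL+mR=25/29 → advance +1; mR−mL=-95/58 → turn -1·90°
n=2: pose=(-5,-6,W); sL=200/169, sR=200/193; mL=100/169, mR=-2400/32617; mL+mR=100/193 → advance +1; mR−mL=-21700/32617 → turn -1·90°
n=3: pose=(-6,-6,N); sL=100/101, sR=100/81; mL=50/101, mR=1000/8181; mL+mR=50/81 → advance +1; mR−mL=-3050/8181 → turn -1·90°
n=4: pose=(-6,-5,E); sL=200/113, sR=40/17; mL=100/113, mR=560/1921; mL+mR=20/17 → advance +1; mR−mL=-1140/1921 → turn -1·90°
n=5: pose=(-5,-5,S); sL=5/2, sR=50/29; mL=5/4, mR=-45/116; mL+mR=25/29 → advance +1; mR−mL=-95/58 → turn -1·90°
n=6: pose=(-5,-6,W); sL=200/169, sR=200/193; mL=100/169, mR=-2400/32617; mL+mR=100/193 → advance +1; mR−mL=-21700/32617 → turn -1·90°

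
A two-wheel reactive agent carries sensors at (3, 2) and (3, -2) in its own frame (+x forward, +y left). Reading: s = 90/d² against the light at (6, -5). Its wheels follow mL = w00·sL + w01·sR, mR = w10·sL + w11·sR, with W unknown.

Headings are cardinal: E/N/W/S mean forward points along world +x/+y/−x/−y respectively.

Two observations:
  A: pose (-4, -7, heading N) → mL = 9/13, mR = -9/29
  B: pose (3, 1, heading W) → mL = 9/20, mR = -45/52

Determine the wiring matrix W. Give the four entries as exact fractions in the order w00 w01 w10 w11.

obs A: pose=(-4,-7,N) → sL=18/29, sR=18/13, mL=9/13, mR=-9/29
obs B: pose=(3,1,W) → sL=45/26, sR=9/10, mL=9/20, mR=-45/52
sensor matrix S = [[18/29, 18/13], [45/26, 9/10]]; det S = -45036/24505
solve [mL_A; mL_B] = S·[w00; w01] and [mR_A; mR_B] = S·[w10; w11]:
  w00 = 0, w01 = 1/2, w10 = -1/2, w11 = 0

0 1/2 -1/2 0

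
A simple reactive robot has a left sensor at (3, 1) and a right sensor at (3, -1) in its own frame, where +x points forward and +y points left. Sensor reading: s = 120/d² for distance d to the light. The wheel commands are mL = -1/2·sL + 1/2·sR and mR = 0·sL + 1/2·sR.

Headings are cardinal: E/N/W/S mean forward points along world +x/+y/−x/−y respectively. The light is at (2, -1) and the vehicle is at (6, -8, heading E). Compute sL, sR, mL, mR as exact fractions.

left sensor world pos  = (9, -7); dL² = 85
right sensor world pos = (9, -9); dR² = 113
sL = 120/85 = 24/17
sR = 120/113 = 120/113
mL = -1/2·sL + 1/2·sR = -336/1921
mR = 0·sL + 1/2·sR = 60/113

24/17 120/113 -336/1921 60/113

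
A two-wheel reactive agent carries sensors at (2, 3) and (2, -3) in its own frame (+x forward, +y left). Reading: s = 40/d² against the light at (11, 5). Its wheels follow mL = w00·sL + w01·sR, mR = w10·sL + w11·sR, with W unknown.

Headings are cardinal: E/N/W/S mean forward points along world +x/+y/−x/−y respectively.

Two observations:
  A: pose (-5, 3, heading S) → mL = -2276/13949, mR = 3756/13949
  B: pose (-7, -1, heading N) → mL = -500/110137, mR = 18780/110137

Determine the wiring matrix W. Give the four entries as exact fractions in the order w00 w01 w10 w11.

-1 1/2 1 1/2

obs A: pose=(-5,3,S) → sL=8/37, sR=40/377, mL=-2276/13949, mR=3756/13949
obs B: pose=(-7,-1,N) → sL=40/457, sR=40/241, mL=-500/110137, mR=18780/110137
sensor matrix S = [[8/37, 40/377], [40/457, 40/241]]; det S = 40865280/1536301013
solve [mL_A; mL_B] = S·[w00; w01] and [mR_A; mR_B] = S·[w10; w11]:
  w00 = -1, w01 = 1/2, w10 = 1, w11 = 1/2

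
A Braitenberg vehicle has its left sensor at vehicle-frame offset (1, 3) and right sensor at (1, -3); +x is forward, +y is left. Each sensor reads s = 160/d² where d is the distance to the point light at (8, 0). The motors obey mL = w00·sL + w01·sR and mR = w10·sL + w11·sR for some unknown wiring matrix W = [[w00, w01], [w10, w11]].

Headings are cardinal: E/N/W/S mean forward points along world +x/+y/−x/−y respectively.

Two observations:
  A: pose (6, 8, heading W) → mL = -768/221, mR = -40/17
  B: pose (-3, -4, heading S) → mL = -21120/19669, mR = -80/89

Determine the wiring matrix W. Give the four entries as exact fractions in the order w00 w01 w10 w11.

obs A: pose=(6,8,W) → sL=80/17, sR=16/13, mL=-768/221, mR=-40/17
obs B: pose=(-3,-4,S) → sL=160/89, sR=160/221, mL=-21120/19669, mR=-80/89
sensor matrix S = [[80/17, 16/13], [160/89, 160/221]]; det S = 30720/25721
solve [mL_A; mL_B] = S·[w00; w01] and [mR_A; mR_B] = S·[w10; w11]:
  w00 = -1, w01 = 1, w10 = -1/2, w11 = 0

-1 1 -1/2 0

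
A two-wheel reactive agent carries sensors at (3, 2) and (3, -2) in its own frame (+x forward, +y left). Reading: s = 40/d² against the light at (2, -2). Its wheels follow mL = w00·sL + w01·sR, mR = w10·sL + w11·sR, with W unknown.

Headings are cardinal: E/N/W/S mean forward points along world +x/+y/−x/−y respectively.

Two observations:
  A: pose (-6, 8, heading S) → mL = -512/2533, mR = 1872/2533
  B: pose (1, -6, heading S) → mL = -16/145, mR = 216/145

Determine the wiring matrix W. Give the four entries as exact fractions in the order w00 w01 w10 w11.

-1 1 1 1

obs A: pose=(-6,8,S) → sL=8/17, sR=40/149, mL=-512/2533, mR=1872/2533
obs B: pose=(1,-6,S) → sL=4/5, sR=20/29, mL=-16/145, mR=216/145
sensor matrix S = [[8/17, 40/149], [4/5, 20/29]]; det S = 8064/73457
solve [mL_A; mL_B] = S·[w00; w01] and [mR_A; mR_B] = S·[w10; w11]:
  w00 = -1, w01 = 1, w10 = 1, w11 = 1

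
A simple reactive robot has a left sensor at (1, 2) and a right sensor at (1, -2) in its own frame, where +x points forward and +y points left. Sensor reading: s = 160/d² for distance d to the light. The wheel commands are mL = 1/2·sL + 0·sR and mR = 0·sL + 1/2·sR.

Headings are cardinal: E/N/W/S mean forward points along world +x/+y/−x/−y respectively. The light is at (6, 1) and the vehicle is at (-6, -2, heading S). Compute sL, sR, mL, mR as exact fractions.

left sensor world pos  = (-4, -3); dL² = 116
right sensor world pos = (-8, -3); dR² = 212
sL = 160/116 = 40/29
sR = 160/212 = 40/53
mL = 1/2·sL + 0·sR = 20/29
mR = 0·sL + 1/2·sR = 20/53

40/29 40/53 20/29 20/53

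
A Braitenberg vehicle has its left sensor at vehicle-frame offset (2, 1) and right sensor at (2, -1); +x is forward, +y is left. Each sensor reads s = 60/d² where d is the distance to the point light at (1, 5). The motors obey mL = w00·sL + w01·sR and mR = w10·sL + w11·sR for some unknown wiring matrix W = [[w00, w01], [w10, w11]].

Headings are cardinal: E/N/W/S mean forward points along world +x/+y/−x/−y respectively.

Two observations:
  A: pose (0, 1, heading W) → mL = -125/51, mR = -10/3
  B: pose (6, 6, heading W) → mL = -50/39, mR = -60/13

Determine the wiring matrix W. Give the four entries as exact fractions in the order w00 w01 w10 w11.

1/2 -1 0 -1

obs A: pose=(0,1,W) → sL=30/17, sR=10/3, mL=-125/51, mR=-10/3
obs B: pose=(6,6,W) → sL=20/3, sR=60/13, mL=-50/39, mR=-60/13
sensor matrix S = [[30/17, 10/3], [20/3, 60/13]]; det S = -28000/1989
solve [mL_A; mL_B] = S·[w00; w01] and [mR_A; mR_B] = S·[w10; w11]:
  w00 = 1/2, w01 = -1, w10 = 0, w11 = -1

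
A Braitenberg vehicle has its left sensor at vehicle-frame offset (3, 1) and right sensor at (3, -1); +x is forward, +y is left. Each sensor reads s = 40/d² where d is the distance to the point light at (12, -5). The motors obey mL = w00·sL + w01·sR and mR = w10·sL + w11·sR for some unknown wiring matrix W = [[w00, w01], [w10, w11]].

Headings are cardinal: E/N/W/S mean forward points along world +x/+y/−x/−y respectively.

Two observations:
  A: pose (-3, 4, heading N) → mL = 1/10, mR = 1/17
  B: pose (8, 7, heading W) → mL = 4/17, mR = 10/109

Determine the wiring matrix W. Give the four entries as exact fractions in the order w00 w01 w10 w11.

obs A: pose=(-3,4,N) → sL=1/10, sR=2/17, mL=1/10, mR=1/17
obs B: pose=(8,7,W) → sL=4/17, sR=20/109, mL=4/17, mR=10/109
sensor matrix S = [[1/10, 2/17], [4/17, 20/109]]; det S = -294/31501
solve [mL_A; mL_B] = S·[w00; w01] and [mR_A; mR_B] = S·[w10; w11]:
  w00 = 1, w01 = 0, w10 = 0, w11 = 1/2

1 0 0 1/2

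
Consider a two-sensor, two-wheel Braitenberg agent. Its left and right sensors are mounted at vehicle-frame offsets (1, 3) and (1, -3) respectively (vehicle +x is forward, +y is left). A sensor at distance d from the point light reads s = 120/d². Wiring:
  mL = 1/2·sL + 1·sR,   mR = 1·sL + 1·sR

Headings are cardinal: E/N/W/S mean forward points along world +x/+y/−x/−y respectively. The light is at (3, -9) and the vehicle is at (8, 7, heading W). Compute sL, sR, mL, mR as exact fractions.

left sensor world pos  = (7, 4); dL² = 185
right sensor world pos = (7, 10); dR² = 377
sL = 120/185 = 24/37
sR = 120/377 = 120/377
mL = 1/2·sL + 1·sR = 8964/13949
mR = 1·sL + 1·sR = 13488/13949

24/37 120/377 8964/13949 13488/13949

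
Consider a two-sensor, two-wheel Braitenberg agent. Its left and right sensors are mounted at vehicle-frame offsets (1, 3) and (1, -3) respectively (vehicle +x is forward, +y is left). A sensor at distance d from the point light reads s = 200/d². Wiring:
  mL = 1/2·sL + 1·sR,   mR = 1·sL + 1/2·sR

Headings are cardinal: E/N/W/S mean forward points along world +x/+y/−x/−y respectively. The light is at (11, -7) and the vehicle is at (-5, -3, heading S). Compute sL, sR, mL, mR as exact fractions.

100/89 20/37 3630/3293 4590/3293

left sensor world pos  = (-2, -4); dL² = 178
right sensor world pos = (-8, -4); dR² = 370
sL = 200/178 = 100/89
sR = 200/370 = 20/37
mL = 1/2·sL + 1·sR = 3630/3293
mR = 1·sL + 1/2·sR = 4590/3293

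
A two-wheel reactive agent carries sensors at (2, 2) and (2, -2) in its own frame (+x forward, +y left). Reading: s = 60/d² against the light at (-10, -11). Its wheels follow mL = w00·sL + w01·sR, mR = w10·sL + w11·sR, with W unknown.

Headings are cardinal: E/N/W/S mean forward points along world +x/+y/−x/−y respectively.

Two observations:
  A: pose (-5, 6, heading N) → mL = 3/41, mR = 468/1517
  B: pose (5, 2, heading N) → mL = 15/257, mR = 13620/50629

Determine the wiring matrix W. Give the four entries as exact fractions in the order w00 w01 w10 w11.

obs A: pose=(-5,6,N) → sL=6/37, sR=6/41, mL=3/41, mR=468/1517
obs B: pose=(5,2,N) → sL=30/197, sR=30/257, mL=15/257, mR=13620/50629
sensor matrix S = [[6/37, 6/41], [30/197, 30/257]]; det S = -257760/76804193
solve [mL_A; mL_B] = S·[w00; w01] and [mR_A; mR_B] = S·[w10; w11]:
  w00 = 0, w01 = 1/2, w10 = 1, w11 = 1

0 1/2 1 1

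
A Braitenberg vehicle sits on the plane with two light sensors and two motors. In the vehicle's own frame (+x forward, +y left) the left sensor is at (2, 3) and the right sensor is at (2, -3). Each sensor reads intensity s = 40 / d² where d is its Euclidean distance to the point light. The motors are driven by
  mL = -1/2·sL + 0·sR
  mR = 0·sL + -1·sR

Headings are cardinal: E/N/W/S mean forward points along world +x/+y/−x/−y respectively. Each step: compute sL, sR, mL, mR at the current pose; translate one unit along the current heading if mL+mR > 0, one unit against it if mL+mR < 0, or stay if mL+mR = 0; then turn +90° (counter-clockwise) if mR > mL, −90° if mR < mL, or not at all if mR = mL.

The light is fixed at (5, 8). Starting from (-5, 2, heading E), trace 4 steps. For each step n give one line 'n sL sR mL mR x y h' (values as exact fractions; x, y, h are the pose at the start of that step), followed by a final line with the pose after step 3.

0 40/73 8/29 -20/73 -8/29 -5 2 E
1 5/16 2/13 -5/32 -2/13 -6 2 S
2 8/17 8/29 -4/17 -8/29 -6 3 E
3 4/13 20/137 -2/13 -20/137 -7 3 S
final -7 4 E

n=0: pose=(-5,2,E); sL=40/73, sR=8/29; mL=-20/73, mR=-8/29; mL+mR=-1164/2117 → advance -1; mR−mL=-4/2117 → turn -1·90°
n=1: pose=(-6,2,S); sL=5/16, sR=2/13; mL=-5/32, mR=-2/13; mL+mR=-129/416 → advance -1; mR−mL=1/416 → turn +1·90°
n=2: pose=(-6,3,E); sL=8/17, sR=8/29; mL=-4/17, mR=-8/29; mL+mR=-252/493 → advance -1; mR−mL=-20/493 → turn -1·90°
n=3: pose=(-7,3,S); sL=4/13, sR=20/137; mL=-2/13, mR=-20/137; mL+mR=-534/1781 → advance -1; mR−mL=14/1781 → turn +1·90°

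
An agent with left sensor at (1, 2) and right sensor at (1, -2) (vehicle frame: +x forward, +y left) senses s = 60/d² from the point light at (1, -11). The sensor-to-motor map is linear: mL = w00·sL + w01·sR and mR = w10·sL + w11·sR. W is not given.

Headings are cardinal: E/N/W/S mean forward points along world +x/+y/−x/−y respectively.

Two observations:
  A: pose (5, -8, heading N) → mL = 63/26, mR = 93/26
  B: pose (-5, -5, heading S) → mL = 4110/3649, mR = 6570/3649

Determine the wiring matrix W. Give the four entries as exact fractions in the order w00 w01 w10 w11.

obs A: pose=(5,-8,N) → sL=3, sR=15/13, mL=63/26, mR=93/26
obs B: pose=(-5,-5,S) → sL=60/41, sR=60/89, mL=4110/3649, mR=6570/3649
sensor matrix S = [[3, 15/13], [60/41, 60/89]]; det S = 15840/47437
solve [mL_A; mL_B] = S·[w00; w01] and [mR_A; mR_B] = S·[w10; w11]:
  w00 = 1, w01 = -1/2, w10 = 1, w11 = 1/2

1 -1/2 1 1/2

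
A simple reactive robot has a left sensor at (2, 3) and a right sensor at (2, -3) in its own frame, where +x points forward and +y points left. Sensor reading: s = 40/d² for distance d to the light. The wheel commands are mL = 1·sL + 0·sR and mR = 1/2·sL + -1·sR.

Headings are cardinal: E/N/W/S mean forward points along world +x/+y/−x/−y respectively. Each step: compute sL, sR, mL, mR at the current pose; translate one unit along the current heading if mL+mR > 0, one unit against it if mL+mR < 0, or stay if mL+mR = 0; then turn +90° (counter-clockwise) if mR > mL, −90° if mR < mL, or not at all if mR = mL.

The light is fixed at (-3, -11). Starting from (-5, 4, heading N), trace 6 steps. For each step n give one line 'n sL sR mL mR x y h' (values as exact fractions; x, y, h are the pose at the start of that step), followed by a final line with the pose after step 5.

0 20/157 4/29 20/157 -338/4553 -5 4 N
1 40/361 40/169 40/361 -11060/61009 -5 5 E
2 10/49 5/29 10/49 -100/1421 -6 5 S
3 40/169 40/349 40/169 220/58981 -6 4 W
4 20/169 4/29 20/169 -386/4901 -7 4 N
5 8/73 40/173 8/73 -2228/12629 -7 5 E
final -8 5 S

n=0: pose=(-5,4,N); sL=20/157, sR=4/29; mL=20/157, mR=-338/4553; mL+mR=242/4553 → advance +1; mR−mL=-918/4553 → turn -1·90°
n=1: pose=(-5,5,E); sL=40/361, sR=40/169; mL=40/361, mR=-11060/61009; mL+mR=-4300/61009 → advance -1; mR−mL=-17820/61009 → turn -1·90°
n=2: pose=(-6,5,S); sL=10/49, sR=5/29; mL=10/49, mR=-100/1421; mL+mR=190/1421 → advance +1; mR−mL=-390/1421 → turn -1·90°
n=3: pose=(-6,4,W); sL=40/169, sR=40/349; mL=40/169, mR=220/58981; mL+mR=14180/58981 → advance +1; mR−mL=-13740/58981 → turn -1·90°
n=4: pose=(-7,4,N); sL=20/169, sR=4/29; mL=20/169, mR=-386/4901; mL+mR=194/4901 → advance +1; mR−mL=-966/4901 → turn -1·90°
n=5: pose=(-7,5,E); sL=8/73, sR=40/173; mL=8/73, mR=-2228/12629; mL+mR=-844/12629 → advance -1; mR−mL=-3612/12629 → turn -1·90°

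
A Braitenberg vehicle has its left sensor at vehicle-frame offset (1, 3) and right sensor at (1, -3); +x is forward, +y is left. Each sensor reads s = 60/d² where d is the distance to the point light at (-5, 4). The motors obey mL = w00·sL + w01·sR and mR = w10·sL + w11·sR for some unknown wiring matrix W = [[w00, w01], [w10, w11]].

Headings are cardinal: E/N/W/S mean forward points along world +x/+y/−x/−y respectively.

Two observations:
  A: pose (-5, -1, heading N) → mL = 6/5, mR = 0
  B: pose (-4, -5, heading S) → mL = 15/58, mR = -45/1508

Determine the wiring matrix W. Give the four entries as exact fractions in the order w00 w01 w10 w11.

obs A: pose=(-5,-1,N) → sL=12/5, sR=12/5, mL=6/5, mR=0
obs B: pose=(-4,-5,S) → sL=15/29, sR=15/26, mL=15/58, mR=-45/1508
sensor matrix S = [[12/5, 12/5], [15/29, 15/26]]; det S = 54/377
solve [mL_A; mL_B] = S·[w00; w01] and [mR_A; mR_B] = S·[w10; w11]:
  w00 = 1/2, w01 = 0, w10 = 1/2, w11 = -1/2

1/2 0 1/2 -1/2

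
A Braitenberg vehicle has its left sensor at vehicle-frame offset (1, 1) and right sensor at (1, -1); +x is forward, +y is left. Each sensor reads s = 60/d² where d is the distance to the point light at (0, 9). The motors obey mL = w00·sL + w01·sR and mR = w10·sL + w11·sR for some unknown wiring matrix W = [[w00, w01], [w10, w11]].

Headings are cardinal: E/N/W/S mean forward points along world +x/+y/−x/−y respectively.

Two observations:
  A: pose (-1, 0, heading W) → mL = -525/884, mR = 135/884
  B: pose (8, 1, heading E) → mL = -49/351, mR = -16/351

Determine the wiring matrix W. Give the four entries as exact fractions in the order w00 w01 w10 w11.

obs A: pose=(-1,0,W) → sL=15/26, sR=15/17, mL=-525/884, mR=135/884
obs B: pose=(8,1,E) → sL=6/13, sR=10/27, mL=-49/351, mR=-16/351
sensor matrix S = [[15/26, 15/17], [6/13, 10/27]]; det S = -385/1989
solve [mL_A; mL_B] = S·[w00; w01] and [mR_A; mR_B] = S·[w10; w11]:
  w00 = 1/2, w01 = -1, w10 = -1/2, w11 = 1/2

1/2 -1 -1/2 1/2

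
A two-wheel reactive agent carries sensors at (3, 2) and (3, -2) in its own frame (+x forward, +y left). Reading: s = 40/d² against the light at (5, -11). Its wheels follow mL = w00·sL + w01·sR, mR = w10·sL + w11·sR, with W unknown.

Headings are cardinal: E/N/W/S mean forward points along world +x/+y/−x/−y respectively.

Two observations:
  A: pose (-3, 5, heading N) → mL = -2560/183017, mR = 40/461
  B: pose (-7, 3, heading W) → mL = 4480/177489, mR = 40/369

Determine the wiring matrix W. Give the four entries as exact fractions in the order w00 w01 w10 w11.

1 -1 1 0

obs A: pose=(-3,5,N) → sL=40/461, sR=40/397, mL=-2560/183017, mR=40/461
obs B: pose=(-7,3,W) → sL=40/369, sR=40/481, mL=4480/177489, mR=40/369
sensor matrix S = [[40/461, 40/397], [40/369, 40/481]]; det S = -120396800/32483504313
solve [mL_A; mL_B] = S·[w00; w01] and [mR_A; mR_B] = S·[w10; w11]:
  w00 = 1, w01 = -1, w10 = 1, w11 = 0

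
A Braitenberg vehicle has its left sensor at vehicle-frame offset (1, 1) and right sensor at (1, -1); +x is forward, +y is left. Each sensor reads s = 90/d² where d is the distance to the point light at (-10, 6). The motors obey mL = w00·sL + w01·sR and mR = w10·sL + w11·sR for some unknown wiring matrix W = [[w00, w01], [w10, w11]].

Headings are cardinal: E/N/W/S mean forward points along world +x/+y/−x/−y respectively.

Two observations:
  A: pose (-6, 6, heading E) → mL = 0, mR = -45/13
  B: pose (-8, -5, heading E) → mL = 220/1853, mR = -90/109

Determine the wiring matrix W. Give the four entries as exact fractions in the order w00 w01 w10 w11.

obs A: pose=(-6,6,E) → sL=45/13, sR=45/13, mL=0, mR=-45/13
obs B: pose=(-8,-5,E) → sL=90/109, sR=10/17, mL=220/1853, mR=-90/109
sensor matrix S = [[45/13, 45/13], [90/109, 10/17]]; det S = -19800/24089
solve [mL_A; mL_B] = S·[w00; w01] and [mR_A; mR_B] = S·[w10; w11]:
  w00 = 1/2, w01 = -1/2, w10 = -1, w11 = 0

1/2 -1/2 -1 0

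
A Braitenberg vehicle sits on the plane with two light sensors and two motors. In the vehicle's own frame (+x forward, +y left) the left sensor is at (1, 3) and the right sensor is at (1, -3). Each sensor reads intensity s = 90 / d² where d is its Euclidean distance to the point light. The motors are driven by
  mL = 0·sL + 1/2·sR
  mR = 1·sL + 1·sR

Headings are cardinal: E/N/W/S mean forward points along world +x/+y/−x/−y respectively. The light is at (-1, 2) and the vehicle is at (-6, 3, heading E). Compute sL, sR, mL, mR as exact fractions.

left sensor world pos  = (-5, 6); dL² = 32
right sensor world pos = (-5, 0); dR² = 20
sL = 90/32 = 45/16
sR = 90/20 = 9/2
mL = 0·sL + 1/2·sR = 9/4
mR = 1·sL + 1·sR = 117/16

45/16 9/2 9/4 117/16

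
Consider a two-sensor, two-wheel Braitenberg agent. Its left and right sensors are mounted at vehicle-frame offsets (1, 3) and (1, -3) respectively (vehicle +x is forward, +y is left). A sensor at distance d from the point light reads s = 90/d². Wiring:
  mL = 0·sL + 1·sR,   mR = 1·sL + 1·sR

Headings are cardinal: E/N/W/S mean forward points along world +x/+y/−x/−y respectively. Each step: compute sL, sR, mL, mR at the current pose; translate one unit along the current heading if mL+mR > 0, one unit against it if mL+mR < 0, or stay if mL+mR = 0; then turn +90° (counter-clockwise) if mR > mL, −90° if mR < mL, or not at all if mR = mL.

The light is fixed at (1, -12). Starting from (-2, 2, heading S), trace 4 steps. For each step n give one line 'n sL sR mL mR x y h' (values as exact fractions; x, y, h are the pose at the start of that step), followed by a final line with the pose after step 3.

n=0: pose=(-2,2,S); sL=90/169, sR=18/41; mL=18/41, mR=6732/6929; mL+mR=9774/6929 → advance +1; mR−mL=90/169 → turn +1·90°
n=1: pose=(-2,1,E); sL=9/26, sR=45/52; mL=45/52, mR=63/52; mL+mR=27/13 → advance +1; mR−mL=9/26 → turn +1·90°
n=2: pose=(-1,1,N); sL=90/221, sR=90/197; mL=90/197, mR=37620/43537; mL+mR=57510/43537 → advance +1; mR−mL=90/221 → turn +1·90°
n=3: pose=(-1,2,W); sL=9/13, sR=45/149; mL=45/149, mR=1926/1937; mL+mR=2511/1937 → advance +1; mR−mL=9/13 → turn +1·90°

0 90/169 18/41 18/41 6732/6929 -2 2 S
1 9/26 45/52 45/52 63/52 -2 1 E
2 90/221 90/197 90/197 37620/43537 -1 1 N
3 9/13 45/149 45/149 1926/1937 -1 2 W
final -2 2 S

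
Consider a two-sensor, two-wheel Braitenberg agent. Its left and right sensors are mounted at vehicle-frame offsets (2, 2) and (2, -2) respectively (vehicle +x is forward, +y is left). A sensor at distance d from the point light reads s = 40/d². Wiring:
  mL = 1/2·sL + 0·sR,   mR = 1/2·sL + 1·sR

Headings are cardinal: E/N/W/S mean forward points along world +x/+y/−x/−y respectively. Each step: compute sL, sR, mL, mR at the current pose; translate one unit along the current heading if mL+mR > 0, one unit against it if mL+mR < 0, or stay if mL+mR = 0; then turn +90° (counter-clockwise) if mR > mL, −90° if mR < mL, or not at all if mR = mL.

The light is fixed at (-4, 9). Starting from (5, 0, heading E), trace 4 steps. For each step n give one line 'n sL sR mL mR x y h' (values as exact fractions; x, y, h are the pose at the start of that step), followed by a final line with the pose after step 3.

0 4/17 20/121 2/17 582/2057 5 0 E
1 40/113 40/193 20/113 8380/21809 6 0 N
2 10/41 2/5 5/41 107/205 6 1 W
3 40/221 40/149 20/221 11820/32929 5 1 S
final 5 0 E

n=0: pose=(5,0,E); sL=4/17, sR=20/121; mL=2/17, mR=582/2057; mL+mR=824/2057 → advance +1; mR−mL=20/121 → turn +1·90°
n=1: pose=(6,0,N); sL=40/113, sR=40/193; mL=20/113, mR=8380/21809; mL+mR=12240/21809 → advance +1; mR−mL=40/193 → turn +1·90°
n=2: pose=(6,1,W); sL=10/41, sR=2/5; mL=5/41, mR=107/205; mL+mR=132/205 → advance +1; mR−mL=2/5 → turn +1·90°
n=3: pose=(5,1,S); sL=40/221, sR=40/149; mL=20/221, mR=11820/32929; mL+mR=14800/32929 → advance +1; mR−mL=40/149 → turn +1·90°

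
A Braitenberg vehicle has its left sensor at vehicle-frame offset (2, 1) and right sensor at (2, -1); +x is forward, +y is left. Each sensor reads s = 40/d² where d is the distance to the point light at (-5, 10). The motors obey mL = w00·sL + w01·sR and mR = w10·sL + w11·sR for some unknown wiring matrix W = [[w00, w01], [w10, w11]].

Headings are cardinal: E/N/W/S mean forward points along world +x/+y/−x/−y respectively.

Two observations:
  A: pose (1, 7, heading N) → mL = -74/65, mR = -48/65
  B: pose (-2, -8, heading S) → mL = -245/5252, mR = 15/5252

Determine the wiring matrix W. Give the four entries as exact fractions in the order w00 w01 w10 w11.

obs A: pose=(1,7,N) → sL=20/13, sR=4/5, mL=-74/65, mR=-48/65
obs B: pose=(-2,-8,S) → sL=5/52, sR=10/101, mL=-245/5252, mR=15/5252
sensor matrix S = [[20/13, 4/5], [5/52, 10/101]]; det S = 99/1313
solve [mL_A; mL_B] = S·[w00; w01] and [mR_A; mR_B] = S·[w10; w11]:
  w00 = -1, w01 = 1/2, w10 = -1, w11 = 1

-1 1/2 -1 1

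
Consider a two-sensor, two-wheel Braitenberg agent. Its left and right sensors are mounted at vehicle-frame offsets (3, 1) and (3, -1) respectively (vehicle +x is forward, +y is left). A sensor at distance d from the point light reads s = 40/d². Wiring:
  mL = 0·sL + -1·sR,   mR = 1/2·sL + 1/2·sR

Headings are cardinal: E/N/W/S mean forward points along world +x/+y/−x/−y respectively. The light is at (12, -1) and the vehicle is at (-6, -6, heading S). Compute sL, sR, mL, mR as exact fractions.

left sensor world pos  = (-5, -9); dL² = 353
right sensor world pos = (-7, -9); dR² = 425
sL = 40/353 = 40/353
sR = 40/425 = 8/85
mL = 0·sL + -1·sR = -8/85
mR = 1/2·sL + 1/2·sR = 3112/30005

40/353 8/85 -8/85 3112/30005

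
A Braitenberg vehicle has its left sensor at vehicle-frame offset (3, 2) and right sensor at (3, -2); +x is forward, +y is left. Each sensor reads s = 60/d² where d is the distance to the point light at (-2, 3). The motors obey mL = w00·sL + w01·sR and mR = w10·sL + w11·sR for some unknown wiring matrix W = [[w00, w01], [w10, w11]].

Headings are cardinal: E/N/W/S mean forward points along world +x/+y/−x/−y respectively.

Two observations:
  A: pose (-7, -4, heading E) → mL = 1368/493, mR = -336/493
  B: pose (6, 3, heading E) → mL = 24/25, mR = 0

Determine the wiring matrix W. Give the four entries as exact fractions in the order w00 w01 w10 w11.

obs A: pose=(-7,-4,E) → sL=60/29, sR=12/17, mL=1368/493, mR=-336/493
obs B: pose=(6,3,E) → sL=12/25, sR=12/25, mL=24/25, mR=0
sensor matrix S = [[60/29, 12/17], [12/25, 12/25]]; det S = 8064/12325
solve [mL_A; mL_B] = S·[w00; w01] and [mR_A; mR_B] = S·[w10; w11]:
  w00 = 1, w01 = 1, w10 = -1/2, w11 = 1/2

1 1 -1/2 1/2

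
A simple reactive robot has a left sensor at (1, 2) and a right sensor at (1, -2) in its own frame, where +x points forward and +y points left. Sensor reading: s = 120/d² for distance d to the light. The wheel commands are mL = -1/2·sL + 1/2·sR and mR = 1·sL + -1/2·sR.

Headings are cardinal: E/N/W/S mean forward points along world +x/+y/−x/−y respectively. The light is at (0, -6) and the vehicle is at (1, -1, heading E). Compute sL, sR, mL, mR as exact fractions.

120/53 120/13 2400/689 -1620/689

left sensor world pos  = (2, 1); dL² = 53
right sensor world pos = (2, -3); dR² = 13
sL = 120/53 = 120/53
sR = 120/13 = 120/13
mL = -1/2·sL + 1/2·sR = 2400/689
mR = 1·sL + -1/2·sR = -1620/689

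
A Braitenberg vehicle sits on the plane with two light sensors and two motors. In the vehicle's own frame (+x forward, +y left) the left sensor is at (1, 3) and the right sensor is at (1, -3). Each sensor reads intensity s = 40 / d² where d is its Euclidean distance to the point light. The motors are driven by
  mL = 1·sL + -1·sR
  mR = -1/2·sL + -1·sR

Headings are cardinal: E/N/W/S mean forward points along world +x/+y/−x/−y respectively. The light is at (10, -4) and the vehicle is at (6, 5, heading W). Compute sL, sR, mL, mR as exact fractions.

left sensor world pos  = (5, 2); dL² = 61
right sensor world pos = (5, 8); dR² = 169
sL = 40/61 = 40/61
sR = 40/169 = 40/169
mL = 1·sL + -1·sR = 4320/10309
mR = -1/2·sL + -1·sR = -5820/10309

40/61 40/169 4320/10309 -5820/10309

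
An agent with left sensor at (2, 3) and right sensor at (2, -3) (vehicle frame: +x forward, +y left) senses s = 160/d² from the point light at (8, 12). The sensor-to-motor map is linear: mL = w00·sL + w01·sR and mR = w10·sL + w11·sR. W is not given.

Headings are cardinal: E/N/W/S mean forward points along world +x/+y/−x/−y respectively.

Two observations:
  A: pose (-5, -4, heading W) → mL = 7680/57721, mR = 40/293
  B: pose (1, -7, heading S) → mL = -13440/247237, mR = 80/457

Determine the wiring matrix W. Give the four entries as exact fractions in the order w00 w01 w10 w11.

obs A: pose=(-5,-4,W) → sL=80/293, sR=80/197, mL=7680/57721, mR=40/293
obs B: pose=(1,-7,S) → sL=160/457, sR=160/541, mL=-13440/247237, mR=80/457
sensor matrix S = [[80/293, 80/197], [160/457, 160/541]]; det S = -876595200/14270766877
solve [mL_A; mL_B] = S·[w00; w01] and [mR_A; mR_B] = S·[w10; w11]:
  w00 = -1, w01 = 1, w10 = 1/2, w11 = 0

-1 1 1/2 0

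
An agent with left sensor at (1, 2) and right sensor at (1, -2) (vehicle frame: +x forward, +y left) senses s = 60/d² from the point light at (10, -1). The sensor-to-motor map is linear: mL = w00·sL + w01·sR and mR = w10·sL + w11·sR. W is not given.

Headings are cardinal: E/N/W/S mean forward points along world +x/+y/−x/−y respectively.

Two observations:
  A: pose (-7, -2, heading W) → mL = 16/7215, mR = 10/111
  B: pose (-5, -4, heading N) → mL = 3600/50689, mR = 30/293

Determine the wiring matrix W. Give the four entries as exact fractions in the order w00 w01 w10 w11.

-1/2 1/2 1/2 0

obs A: pose=(-7,-2,W) → sL=20/111, sR=12/65, mL=16/7215, mR=10/111
obs B: pose=(-5,-4,N) → sL=60/293, sR=60/173, mL=3600/50689, mR=30/293
sensor matrix S = [[20/111, 12/65], [60/293, 60/173]]; det S = 601856/24381409
solve [mL_A; mL_B] = S·[w00; w01] and [mR_A; mR_B] = S·[w10; w11]:
  w00 = -1/2, w01 = 1/2, w10 = 1/2, w11 = 0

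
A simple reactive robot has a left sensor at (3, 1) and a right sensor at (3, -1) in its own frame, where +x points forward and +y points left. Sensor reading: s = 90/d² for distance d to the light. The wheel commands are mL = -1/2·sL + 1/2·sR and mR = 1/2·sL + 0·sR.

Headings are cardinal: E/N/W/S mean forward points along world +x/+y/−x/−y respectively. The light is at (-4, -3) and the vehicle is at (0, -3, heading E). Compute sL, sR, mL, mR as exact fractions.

left sensor world pos  = (3, -2); dL² = 50
right sensor world pos = (3, -4); dR² = 50
sL = 90/50 = 9/5
sR = 90/50 = 9/5
mL = -1/2·sL + 1/2·sR = 0
mR = 1/2·sL + 0·sR = 9/10

9/5 9/5 0 9/10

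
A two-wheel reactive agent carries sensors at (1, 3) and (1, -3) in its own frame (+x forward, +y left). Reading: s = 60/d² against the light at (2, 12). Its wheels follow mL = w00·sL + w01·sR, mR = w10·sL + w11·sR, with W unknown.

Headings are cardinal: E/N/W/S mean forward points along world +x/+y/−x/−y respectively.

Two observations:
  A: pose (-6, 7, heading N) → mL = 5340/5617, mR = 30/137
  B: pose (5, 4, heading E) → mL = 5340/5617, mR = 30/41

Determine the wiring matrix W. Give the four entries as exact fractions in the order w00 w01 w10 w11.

obs A: pose=(-6,7,N) → sL=60/137, sR=60/41, mL=5340/5617, mR=30/137
obs B: pose=(5,4,E) → sL=60/41, sR=60/137, mL=5340/5617, mR=30/41
sensor matrix S = [[60/137, 60/41], [60/41, 60/137]]; det S = -61516800/31550689
solve [mL_A; mL_B] = S·[w00; w01] and [mR_A; mR_B] = S·[w10; w11]:
  w00 = 1/2, w01 = 1/2, w10 = 1/2, w11 = 0

1/2 1/2 1/2 0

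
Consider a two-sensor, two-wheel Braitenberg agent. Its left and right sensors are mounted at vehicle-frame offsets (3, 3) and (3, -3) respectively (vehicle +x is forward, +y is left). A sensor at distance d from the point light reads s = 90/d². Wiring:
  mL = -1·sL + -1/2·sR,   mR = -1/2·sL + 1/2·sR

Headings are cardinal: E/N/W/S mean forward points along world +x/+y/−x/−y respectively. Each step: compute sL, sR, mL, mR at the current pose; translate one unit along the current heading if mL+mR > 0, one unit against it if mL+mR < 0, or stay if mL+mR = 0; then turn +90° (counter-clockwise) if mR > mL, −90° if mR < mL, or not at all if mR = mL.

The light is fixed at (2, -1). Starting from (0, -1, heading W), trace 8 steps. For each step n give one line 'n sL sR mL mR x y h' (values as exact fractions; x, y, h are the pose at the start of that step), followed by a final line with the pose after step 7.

n=0: pose=(0,-1,W); sL=45/17, sR=45/17; mL=-135/34, mR=0; mL+mR=-135/34 → advance -1; mR−mL=135/34 → turn +1·90°
n=1: pose=(1,-1,S); sL=90/13, sR=18/5; mL=-567/65, mR=-108/65; mL+mR=-135/13 → advance -1; mR−mL=459/65 → turn +1·90°
n=2: pose=(1,0,E); sL=9/2, sR=45/4; mL=-81/8, mR=27/8; mL+mR=-27/4 → advance -1; mR−mL=27/2 → turn +1·90°
n=3: pose=(0,0,N); sL=90/41, sR=90/17; mL=-3375/697, mR=1080/697; mL+mR=-135/41 → advance -1; mR−mL=4455/697 → turn +1·90°
n=4: pose=(0,-1,W); sL=45/17, sR=45/17; mL=-135/34, mR=0; mL+mR=-135/34 → advance -1; mR−mL=135/34 → turn +1·90°
n=5: pose=(1,-1,S); sL=90/13, sR=18/5; mL=-567/65, mR=-108/65; mL+mR=-135/13 → advance -1; mR−mL=459/65 → turn +1·90°
n=6: pose=(1,0,E); sL=9/2, sR=45/4; mL=-81/8, mR=27/8; mL+mR=-27/4 → advance -1; mR−mL=27/2 → turn +1·90°
n=7: pose=(0,0,N); sL=90/41, sR=90/17; mL=-3375/697, mR=1080/697; mL+mR=-135/41 → advance -1; mR−mL=4455/697 → turn +1·90°

0 45/17 45/17 -135/34 0 0 -1 W
1 90/13 18/5 -567/65 -108/65 1 -1 S
2 9/2 45/4 -81/8 27/8 1 0 E
3 90/41 90/17 -3375/697 1080/697 0 0 N
4 45/17 45/17 -135/34 0 0 -1 W
5 90/13 18/5 -567/65 -108/65 1 -1 S
6 9/2 45/4 -81/8 27/8 1 0 E
7 90/41 90/17 -3375/697 1080/697 0 0 N
final 0 -1 W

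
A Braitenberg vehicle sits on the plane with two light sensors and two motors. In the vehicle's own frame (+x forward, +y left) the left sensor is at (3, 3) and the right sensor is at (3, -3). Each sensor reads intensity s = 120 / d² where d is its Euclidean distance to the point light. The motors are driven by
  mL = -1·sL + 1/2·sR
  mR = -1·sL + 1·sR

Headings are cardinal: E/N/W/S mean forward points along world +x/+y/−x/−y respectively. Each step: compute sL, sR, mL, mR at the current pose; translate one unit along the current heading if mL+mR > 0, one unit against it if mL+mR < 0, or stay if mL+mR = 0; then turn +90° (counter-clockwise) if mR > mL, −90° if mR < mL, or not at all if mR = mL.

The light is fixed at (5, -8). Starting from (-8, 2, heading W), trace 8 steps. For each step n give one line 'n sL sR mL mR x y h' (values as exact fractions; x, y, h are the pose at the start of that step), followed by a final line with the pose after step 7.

n=0: pose=(-8,2,W); sL=24/61, sR=24/85; mL=-1308/5185, mR=-576/5185; mL+mR=-1884/5185 → advance -1; mR−mL=12/85 → turn +1·90°
n=1: pose=(-7,2,S); sL=12/13, sR=60/137; mL=-1254/1781, mR=-864/1781; mL+mR=-2118/1781 → advance -1; mR−mL=30/137 → turn +1·90°
n=2: pose=(-7,3,E); sL=120/277, sR=24/29; mL=-156/8033, mR=3168/8033; mL+mR=3012/8033 → advance +1; mR−mL=12/29 → turn +1·90°
n=3: pose=(-6,3,N); sL=15/49, sR=6/13; mL=-48/637, mR=99/637; mL+mR=51/637 → advance +1; mR−mL=3/13 → turn +1·90°
n=4: pose=(-6,4,W); sL=120/277, sR=120/421; mL=-33900/116617, mR=-17280/116617; mL+mR=-51180/116617 → advance -1; mR−mL=60/421 → turn +1·90°
n=5: pose=(-5,4,S); sL=12/13, sR=12/25; mL=-222/325, mR=-144/325; mL+mR=-366/325 → advance -1; mR−mL=6/25 → turn +1·90°
n=6: pose=(-5,5,E); sL=24/61, sR=120/149; mL=84/9089, mR=3744/9089; mL+mR=3828/9089 → advance +1; mR−mL=60/149 → turn +1·90°
n=7: pose=(-4,5,N); sL=3/10, sR=30/73; mL=-69/730, mR=81/730; mL+mR=6/365 → advance +1; mR−mL=15/73 → turn +1·90°

0 24/61 24/85 -1308/5185 -576/5185 -8 2 W
1 12/13 60/137 -1254/1781 -864/1781 -7 2 S
2 120/277 24/29 -156/8033 3168/8033 -7 3 E
3 15/49 6/13 -48/637 99/637 -6 3 N
4 120/277 120/421 -33900/116617 -17280/116617 -6 4 W
5 12/13 12/25 -222/325 -144/325 -5 4 S
6 24/61 120/149 84/9089 3744/9089 -5 5 E
7 3/10 30/73 -69/730 81/730 -4 5 N
final -4 6 W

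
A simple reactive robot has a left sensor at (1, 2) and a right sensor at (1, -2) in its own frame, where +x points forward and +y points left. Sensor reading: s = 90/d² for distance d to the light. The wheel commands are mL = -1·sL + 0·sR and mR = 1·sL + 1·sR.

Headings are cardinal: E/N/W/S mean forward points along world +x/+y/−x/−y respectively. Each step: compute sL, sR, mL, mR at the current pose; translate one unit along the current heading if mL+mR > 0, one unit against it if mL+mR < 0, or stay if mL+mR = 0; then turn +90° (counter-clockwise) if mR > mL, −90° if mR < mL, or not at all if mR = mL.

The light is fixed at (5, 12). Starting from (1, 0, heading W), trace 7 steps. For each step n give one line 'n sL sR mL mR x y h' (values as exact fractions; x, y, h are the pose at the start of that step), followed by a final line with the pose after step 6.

n=0: pose=(1,0,W); sL=90/221, sR=18/25; mL=-90/221, mR=6228/5525; mL+mR=18/25 → advance +1; mR−mL=8478/5525 → turn +1·90°
n=1: pose=(0,0,S); sL=45/89, sR=45/109; mL=-45/89, mR=8910/9701; mL+mR=45/109 → advance +1; mR−mL=13815/9701 → turn +1·90°
n=2: pose=(0,-1,E); sL=90/137, sR=90/241; mL=-90/137, mR=34020/33017; mL+mR=90/241 → advance +1; mR−mL=55710/33017 → turn +1·90°
n=3: pose=(1,-1,N); sL=1/2, sR=45/74; mL=-1/2, mR=41/37; mL+mR=45/74 → advance +1; mR−mL=119/74 → turn +1·90°
n=4: pose=(1,0,W); sL=90/221, sR=18/25; mL=-90/221, mR=6228/5525; mL+mR=18/25 → advance +1; mR−mL=8478/5525 → turn +1·90°
n=5: pose=(0,0,S); sL=45/89, sR=45/109; mL=-45/89, mR=8910/9701; mL+mR=45/109 → advance +1; mR−mL=13815/9701 → turn +1·90°
n=6: pose=(0,-1,E); sL=90/137, sR=90/241; mL=-90/137, mR=34020/33017; mL+mR=90/241 → advance +1; mR−mL=55710/33017 → turn +1·90°

0 90/221 18/25 -90/221 6228/5525 1 0 W
1 45/89 45/109 -45/89 8910/9701 0 0 S
2 90/137 90/241 -90/137 34020/33017 0 -1 E
3 1/2 45/74 -1/2 41/37 1 -1 N
4 90/221 18/25 -90/221 6228/5525 1 0 W
5 45/89 45/109 -45/89 8910/9701 0 0 S
6 90/137 90/241 -90/137 34020/33017 0 -1 E
final 1 -1 N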